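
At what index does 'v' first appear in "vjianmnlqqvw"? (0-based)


Input string: 'vjianmnlqqvw'
Target: 'v'
Scanning left to right: s[0]='v'
First match at index: 0


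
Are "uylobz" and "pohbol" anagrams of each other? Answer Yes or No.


String 1: 'uylobz' -> sorted: 'blouyz'
String 2: 'pohbol' -> sorted: 'bhloop'
Compare sorted forms: 'blouyz' != 'bhloop'
Anagram: No


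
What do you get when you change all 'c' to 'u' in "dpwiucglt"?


Input string: 'dpwiucglt'
Operation: replace 'c' with 'u'
Positions of 'c': 5
After replacement: dpwiuuglt


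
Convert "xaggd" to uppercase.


Input string: 'xaggd'
Operation: convert each letter to uppercase
Mapping: 'x'->'X', 'a'->'A', 'g'->'G', 'g'->'G', 'd'->'D'
Result: XAGGD


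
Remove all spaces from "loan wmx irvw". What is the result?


Input string: 'loan wmx irvw'
Operation: remove all spaces
Words: 'loan', 'wmx', 'irvw'
Join without spaces: loanwmxirvw


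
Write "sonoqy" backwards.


Input string: 'sonoqy'
Operation: reverse character order
Original order: 's' -> 'o' -> 'n' -> 'o' -> 'q' -> 'y'
Reversed order: 'y' -> 'q' -> 'o' -> 'n' -> 'o' -> 's'
Result: yqonos


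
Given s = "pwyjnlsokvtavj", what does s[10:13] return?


Input string: 'pwyjnlsokvtavj'
Operation: slice [10:13]
Extract characters: s[10]='t', s[11]='a', s[12]='v'
Result: tav


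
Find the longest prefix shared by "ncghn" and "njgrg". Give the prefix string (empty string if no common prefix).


String 1: 'ncghn'
String 2: 'njgrg'
Compare position by position:
pos 0: 'n' vs 'n' match
pos 1: 'c' vs 'j' differ -> stop
Longest common prefix: "n" (length 1)


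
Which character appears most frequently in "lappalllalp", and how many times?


Input: 'lappalllalp'
Operation: tally each character
Counts: 'a':3, 'l':5, 'p':3
Maximum: 'l' appears 5 times


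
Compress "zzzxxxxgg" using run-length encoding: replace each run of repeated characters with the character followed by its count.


Input: 'zzzxxxxgg'
Operation: identify consecutive runs
Runs: 'zzz' -> z3, 'xxxx' -> x4, 'gg' -> g2
Encoded: z3x4g2


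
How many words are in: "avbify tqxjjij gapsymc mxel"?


Input string: 'avbify tqxjjij gapsymc mxel'
Operation: split by spaces
Words found: 'avbify', 'tqxjjij', 'gapsymc', 'mxel'
Word count: 4


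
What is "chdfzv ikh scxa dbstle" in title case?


Input string: 'chdfzv ikh scxa dbstle'
Operation: capitalize first letter of each word
Word transformations: 'chdfzv'->'Chdfzv', 'ikh'->'Ikh', 'scxa'->'Scxa', 'dbstle'->'Dbstle'
Result: Chdfzv Ikh Scxa Dbstle


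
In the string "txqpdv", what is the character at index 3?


Input string: 'txqpdv'
Operation: get character at index 3
Index mapping: s[0]='t', s[1]='x', s[2]='q', s[3]='p'
Result: 'p'


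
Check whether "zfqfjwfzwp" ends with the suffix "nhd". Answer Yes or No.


Input string: 'zfqfjwfzwp'
Suffix to check: 'nhd'
Last 3 characters of input: 'zwp'
Match: False
Result: No


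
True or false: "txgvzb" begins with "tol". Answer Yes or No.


Input string: 'txgvzb'
Prefix to check: 'tol'
First 3 characters of input: 'txg'
Match: False
Result: No


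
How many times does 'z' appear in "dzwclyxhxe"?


Input string: 'dzwclyxhxe'
Target character: 'z'
Scan each position: s[1]='z'
Matches found at indices: 1
Total: 1


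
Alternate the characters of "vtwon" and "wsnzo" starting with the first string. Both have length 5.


String 1: 'vtwon'
String 2: 'wsnzo'
Operation: alternate characters
Pairs: 'v'+'w', 't'+'s', 'w'+'n', 'o'+'z', 'n'+'o'
Result: vwtswnozno


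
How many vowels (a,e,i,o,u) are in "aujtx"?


Input string: 'aujtx'
Operation: count vowels (a, e, i, o, u)
Scan: s[0]='a' (vowel), s[1]='u' (vowel), s[2]='j', s[3]='t', s[4]='x'
Vowels found: 2
Result: 2


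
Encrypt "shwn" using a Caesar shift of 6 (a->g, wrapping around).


Input: 'shwn', shift = 6
Operation: for each letter, (position + 6) mod 26
Mapping: 's'(18+6=24)->'y', 'h'(7+6=13)->'n', 'w'(22+6=28, 28 mod 26=2)->'c', 'n'(13+6=19)->'t'
Result: ynct


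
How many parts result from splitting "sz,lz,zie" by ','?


Input string: 'sz,lz,zie'
Delimiter: ','
Split result: 'sz', 'lz', 'zie'
Number of parts: 3


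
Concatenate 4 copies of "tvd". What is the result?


Input string: 'tvd'
Operation: repeat 4 times
Concatenation: 'tvd' + 'tvd' + 'tvd' + 'tvd'
Result: tvdtvdtvdtvd


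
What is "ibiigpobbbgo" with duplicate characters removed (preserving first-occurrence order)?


Input: 'ibiigpobbbgo'
Operation: keep first occurrence of each character
Scan: s[0]='i' new -> keep; s[1]='b' new -> keep; s[2]='i' seen -> skip; s[3]='i' seen -> skip; s[4]='g' new -> keep; s[5]='p' new -> keep; s[6]='o' new -> keep; s[7]='b' seen -> skip; s[8]='b' seen -> skip; s[9]='b' seen -> skip; s[10]='g' seen -> skip; s[11]='o' seen -> skip
Result: ibgpo


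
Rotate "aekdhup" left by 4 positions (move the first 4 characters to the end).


Input: 'aekdhup', shift = 4
Operation: split at index 4 and swap parts
Front part s[0:4] = 'aekd'
Back part s[4:] = 'hup'
Rotated = back + front = 'hup' + 'aekd'
Result: hupaekd


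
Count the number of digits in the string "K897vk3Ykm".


Input string: 'K897vk3Ykm'
Operation: count digit characters (0-9)
Scan: 'K', '8'(digit), '9'(digit), '7'(digit), 'v', 'k', '3'(digit), 'Y', 'k', 'm'
Digits found: 4
Result: 4


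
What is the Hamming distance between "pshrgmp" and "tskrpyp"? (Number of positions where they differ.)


String 1: 'pshrgmp'
String 2: 'tskrpyp'
Compare each position: pos 0: 'p'!='t', pos 1: 's'=='s', pos 2: 'h'!='k', pos 3: 'r'=='r', pos 4: 'g'!='p', pos 5: 'm'!='y', pos 6: 'p'=='p'
Differing positions: 4
Hamming distance: 4


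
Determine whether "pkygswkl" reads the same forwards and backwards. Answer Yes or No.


Input string: 'pkygswkl'
Reversed: 'lkwsgykp'
Compare pairs: s[0]='p' vs s[7]='l' (mismatch), s[1]='k' vs s[6]='k' (match), s[2]='y' vs s[5]='w' (mismatch), s[3]='g' vs s[4]='s' (mismatch)
Palindrome: No


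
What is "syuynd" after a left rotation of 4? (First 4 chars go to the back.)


Input: 'syuynd', shift = 4
Operation: split at index 4 and swap parts
Front part s[0:4] = 'syuy'
Back part s[4:] = 'nd'
Rotated = back + front = 'nd' + 'syuy'
Result: ndsyuy


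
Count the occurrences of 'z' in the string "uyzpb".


Input string: 'uyzpb'
Target character: 'z'
Scan each position: s[2]='z'
Matches found at indices: 2
Total: 1


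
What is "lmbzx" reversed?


Input string: 'lmbzx'
Operation: reverse character order
Original order: 'l' -> 'm' -> 'b' -> 'z' -> 'x'
Reversed order: 'x' -> 'z' -> 'b' -> 'm' -> 'l'
Result: xzbml


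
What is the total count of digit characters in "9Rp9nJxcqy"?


Input string: '9Rp9nJxcqy'
Operation: count digit characters (0-9)
Scan: '9'(digit), 'R', 'p', '9'(digit), 'n', 'J', 'x', 'c', 'q', 'y'
Digits found: 2
Result: 2


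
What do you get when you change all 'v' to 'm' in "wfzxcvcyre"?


Input string: 'wfzxcvcyre'
Operation: replace 'v' with 'm'
Positions of 'v': 5
After replacement: wfzxcmcyre


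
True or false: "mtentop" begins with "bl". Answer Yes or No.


Input string: 'mtentop'
Prefix to check: 'bl'
First 2 characters of input: 'mt'
Match: False
Result: No


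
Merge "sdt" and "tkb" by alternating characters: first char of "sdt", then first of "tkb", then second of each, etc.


String 1: 'sdt'
String 2: 'tkb'
Operation: alternate characters
Pairs: 's'+'t', 'd'+'k', 't'+'b'
Result: stdktb


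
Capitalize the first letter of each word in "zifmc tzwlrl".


Input string: 'zifmc tzwlrl'
Operation: capitalize first letter of each word
Word transformations: 'zifmc'->'Zifmc', 'tzwlrl'->'Tzwlrl'
Result: Zifmc Tzwlrl


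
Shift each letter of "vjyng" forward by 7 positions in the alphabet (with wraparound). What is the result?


Input: 'vjyng', shift = 7
Operation: for each letter, (position + 7) mod 26
Mapping: 'v'(21+7=28, 28 mod 26=2)->'c', 'j'(9+7=16)->'q', 'y'(24+7=31, 31 mod 26=5)->'f', 'n'(13+7=20)->'u', 'g'(6+7=13)->'n'
Result: cqfun


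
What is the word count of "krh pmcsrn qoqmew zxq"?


Input string: 'krh pmcsrn qoqmew zxq'
Operation: split by spaces
Words found: 'krh', 'pmcsrn', 'qoqmew', 'zxq'
Word count: 4


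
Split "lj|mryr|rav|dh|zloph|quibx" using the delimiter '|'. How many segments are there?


Input string: 'lj|mryr|rav|dh|zloph|quibx'
Delimiter: '|'
Split result: 'lj', 'mryr', 'rav', 'dh', 'zloph', 'quibx'
Number of parts: 6


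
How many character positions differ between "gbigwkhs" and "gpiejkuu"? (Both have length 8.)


String 1: 'gbigwkhs'
String 2: 'gpiejkuu'
Compare each position: pos 0: 'g'=='g', pos 1: 'b'!='p', pos 2: 'i'=='i', pos 3: 'g'!='e', pos 4: 'w'!='j', pos 5: 'k'=='k', pos 6: 'h'!='u', pos 7: 's'!='u'
Differing positions: 5
Hamming distance: 5


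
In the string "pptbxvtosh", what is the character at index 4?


Input string: 'pptbxvtosh'
Operation: get character at index 4
Index mapping: s[0]='p', s[1]='p', s[2]='t', s[3]='b', s[4]='x'
Result: 'x'


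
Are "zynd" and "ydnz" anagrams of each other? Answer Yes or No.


String 1: 'zynd' -> sorted: 'dnyz'
String 2: 'ydnz' -> sorted: 'dnyz'
Compare sorted forms: 'dnyz' == 'dnyz'
Anagram: Yes


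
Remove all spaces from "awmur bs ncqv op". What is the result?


Input string: 'awmur bs ncqv op'
Operation: remove all spaces
Words: 'awmur', 'bs', 'ncqv', 'op'
Join without spaces: awmurbsncqvop


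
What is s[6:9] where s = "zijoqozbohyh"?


Input string: 'zijoqozbohyh'
Operation: slice [6:9]
Extract characters: s[6]='z', s[7]='b', s[8]='o'
Result: zbo


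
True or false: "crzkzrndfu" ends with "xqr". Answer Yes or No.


Input string: 'crzkzrndfu'
Suffix to check: 'xqr'
Last 3 characters of input: 'dfu'
Match: False
Result: No


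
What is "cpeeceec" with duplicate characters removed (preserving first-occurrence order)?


Input: 'cpeeceec'
Operation: keep first occurrence of each character
Scan: s[0]='c' new -> keep; s[1]='p' new -> keep; s[2]='e' new -> keep; s[3]='e' seen -> skip; s[4]='c' seen -> skip; s[5]='e' seen -> skip; s[6]='e' seen -> skip; s[7]='c' seen -> skip
Result: cpe


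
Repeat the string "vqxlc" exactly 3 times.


Input string: 'vqxlc'
Operation: repeat 3 times
Concatenation: 'vqxlc' + 'vqxlc' + 'vqxlc'
Result: vqxlcvqxlcvqxlc


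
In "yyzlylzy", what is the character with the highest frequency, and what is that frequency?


Input: 'yyzlylzy'
Operation: tally each character
Counts: 'l':2, 'y':4, 'z':2
Maximum: 'y' appears 4 times


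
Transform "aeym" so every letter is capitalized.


Input string: 'aeym'
Operation: convert each letter to uppercase
Mapping: 'a'->'A', 'e'->'E', 'y'->'Y', 'm'->'M'
Result: AEYM


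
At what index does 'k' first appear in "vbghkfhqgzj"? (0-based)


Input string: 'vbghkfhqgzj'
Target: 'k'
Scanning left to right: s[0]='v', s[1]='b', s[2]='g', s[3]='h', s[4]='k'
First match at index: 4


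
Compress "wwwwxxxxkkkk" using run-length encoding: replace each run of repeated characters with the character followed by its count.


Input: 'wwwwxxxxkkkk'
Operation: identify consecutive runs
Runs: 'wwww' -> w4, 'xxxx' -> x4, 'kkkk' -> k4
Encoded: w4x4k4


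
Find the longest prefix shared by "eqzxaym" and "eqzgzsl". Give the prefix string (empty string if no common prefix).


String 1: 'eqzxaym'
String 2: 'eqzgzsl'
Compare position by position:
pos 0: 'e' vs 'e' match
pos 1: 'q' vs 'q' match
pos 2: 'z' vs 'z' match
pos 3: 'x' vs 'g' differ -> stop
Longest common prefix: "eqz" (length 3)


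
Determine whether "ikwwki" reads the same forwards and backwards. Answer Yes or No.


Input string: 'ikwwki'
Reversed: 'ikwwki'
Compare pairs: s[0]='i' vs s[5]='i' (match), s[1]='k' vs s[4]='k' (match), s[2]='w' vs s[3]='w' (match)
Palindrome: Yes


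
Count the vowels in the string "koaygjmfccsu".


Input string: 'koaygjmfccsu'
Operation: count vowels (a, e, i, o, u)
Scan: s[0]='k', s[1]='o' (vowel), s[2]='a' (vowel), s[3]='y', s[4]='g', s[5]='j', s[6]='m', s[7]='f', s[8]='c', s[9]='c', s[10]='s', s[11]='u' (vowel)
Vowels found: 3
Result: 3


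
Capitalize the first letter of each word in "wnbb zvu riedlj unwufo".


Input string: 'wnbb zvu riedlj unwufo'
Operation: capitalize first letter of each word
Word transformations: 'wnbb'->'Wnbb', 'zvu'->'Zvu', 'riedlj'->'Riedlj', 'unwufo'->'Unwufo'
Result: Wnbb Zvu Riedlj Unwufo


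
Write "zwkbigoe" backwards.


Input string: 'zwkbigoe'
Operation: reverse character order
Original order: 'z' -> 'w' -> 'k' -> 'b' -> 'i' -> 'g' -> 'o' -> 'e'
Reversed order: 'e' -> 'o' -> 'g' -> 'i' -> 'b' -> 'k' -> 'w' -> 'z'
Result: eogibkwz


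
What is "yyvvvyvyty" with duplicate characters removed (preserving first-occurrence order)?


Input: 'yyvvvyvyty'
Operation: keep first occurrence of each character
Scan: s[0]='y' new -> keep; s[1]='y' seen -> skip; s[2]='v' new -> keep; s[3]='v' seen -> skip; s[4]='v' seen -> skip; s[5]='y' seen -> skip; s[6]='v' seen -> skip; s[7]='y' seen -> skip; s[8]='t' new -> keep; s[9]='y' seen -> skip
Result: yvt


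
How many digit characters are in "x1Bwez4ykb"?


Input string: 'x1Bwez4ykb'
Operation: count digit characters (0-9)
Scan: 'x', '1'(digit), 'B', 'w', 'e', 'z', '4'(digit), 'y', 'k', 'b'
Digits found: 2
Result: 2


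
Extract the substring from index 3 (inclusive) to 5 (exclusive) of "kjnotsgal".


Input string: 'kjnotsgal'
Operation: slice [3:5]
Extract characters: s[3]='o', s[4]='t'
Result: ot


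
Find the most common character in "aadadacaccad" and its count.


Input: 'aadadacaccad'
Operation: tally each character
Counts: 'a':6, 'c':3, 'd':3
Maximum: 'a' appears 6 times


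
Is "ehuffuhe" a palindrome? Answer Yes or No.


Input string: 'ehuffuhe'
Reversed: 'ehuffuhe'
Compare pairs: s[0]='e' vs s[7]='e' (match), s[1]='h' vs s[6]='h' (match), s[2]='u' vs s[5]='u' (match), s[3]='f' vs s[4]='f' (match)
Palindrome: Yes


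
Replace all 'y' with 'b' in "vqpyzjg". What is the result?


Input string: 'vqpyzjg'
Operation: replace 'y' with 'b'
Positions of 'y': 3
After replacement: vqpbzjg


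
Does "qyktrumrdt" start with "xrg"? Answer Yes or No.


Input string: 'qyktrumrdt'
Prefix to check: 'xrg'
First 3 characters of input: 'qyk'
Match: False
Result: No


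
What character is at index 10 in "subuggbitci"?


Input string: 'subuggbitci'
Operation: get character at index 10
Index mapping: s[0]='s', s[1]='u', s[2]='b', s[3]='u', s[4]='g', s[5]='g', s[6]='b', s[7]='i', s[8]='t', s[9]='c', s[10]='i'
Result: 'i'


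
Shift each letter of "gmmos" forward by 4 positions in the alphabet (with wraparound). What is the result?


Input: 'gmmos', shift = 4
Operation: for each letter, (position + 4) mod 26
Mapping: 'g'(6+4=10)->'k', 'm'(12+4=16)->'q', 'm'(12+4=16)->'q', 'o'(14+4=18)->'s', 's'(18+4=22)->'w'
Result: kqqsw


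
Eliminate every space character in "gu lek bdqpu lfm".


Input string: 'gu lek bdqpu lfm'
Operation: remove all spaces
Words: 'gu', 'lek', 'bdqpu', 'lfm'
Join without spaces: gulekbdqpulfm


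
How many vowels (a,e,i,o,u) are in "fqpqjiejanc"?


Input string: 'fqpqjiejanc'
Operation: count vowels (a, e, i, o, u)
Scan: s[0]='f', s[1]='q', s[2]='p', s[3]='q', s[4]='j', s[5]='i' (vowel), s[6]='e' (vowel), s[7]='j', s[8]='a' (vowel), s[9]='n', s[10]='c'
Vowels found: 3
Result: 3


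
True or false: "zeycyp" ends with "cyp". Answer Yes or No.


Input string: 'zeycyp'
Suffix to check: 'cyp'
Last 3 characters of input: 'cyp'
Match: True
Result: Yes


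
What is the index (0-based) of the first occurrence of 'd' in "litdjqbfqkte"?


Input string: 'litdjqbfqkte'
Target: 'd'
Scanning left to right: s[0]='l', s[1]='i', s[2]='t', s[3]='d'
First match at index: 3


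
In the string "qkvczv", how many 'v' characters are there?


Input string: 'qkvczv'
Target character: 'v'
Scan each position: s[2]='v', s[5]='v'
Matches found at indices: 2, 5
Total: 2


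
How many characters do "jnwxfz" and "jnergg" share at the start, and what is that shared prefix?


String 1: 'jnwxfz'
String 2: 'jnergg'
Compare position by position:
pos 0: 'j' vs 'j' match
pos 1: 'n' vs 'n' match
pos 2: 'w' vs 'e' differ -> stop
Longest common prefix: "jn" (length 2)


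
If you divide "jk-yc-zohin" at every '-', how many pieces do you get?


Input string: 'jk-yc-zohin'
Delimiter: '-'
Split result: 'jk', 'yc', 'zohin'
Number of parts: 3


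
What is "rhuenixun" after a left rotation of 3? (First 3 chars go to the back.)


Input: 'rhuenixun', shift = 3
Operation: split at index 3 and swap parts
Front part s[0:3] = 'rhu'
Back part s[3:] = 'enixun'
Rotated = back + front = 'enixun' + 'rhu'
Result: enixunrhu


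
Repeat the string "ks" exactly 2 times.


Input string: 'ks'
Operation: repeat 2 times
Concatenation: 'ks' + 'ks'
Result: ksks


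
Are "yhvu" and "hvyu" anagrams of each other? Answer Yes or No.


String 1: 'yhvu' -> sorted: 'huvy'
String 2: 'hvyu' -> sorted: 'huvy'
Compare sorted forms: 'huvy' == 'huvy'
Anagram: Yes


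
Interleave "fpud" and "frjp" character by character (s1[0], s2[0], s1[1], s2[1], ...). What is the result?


String 1: 'fpud'
String 2: 'frjp'
Operation: alternate characters
Pairs: 'f'+'f', 'p'+'r', 'u'+'j', 'd'+'p'
Result: ffprujdp


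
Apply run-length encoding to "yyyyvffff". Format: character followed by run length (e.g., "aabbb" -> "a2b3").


Input: 'yyyyvffff'
Operation: identify consecutive runs
Runs: 'yyyy' -> y4, 'v' -> v1, 'ffff' -> f4
Encoded: y4v1f4


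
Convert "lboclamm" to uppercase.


Input string: 'lboclamm'
Operation: convert each letter to uppercase
Mapping: 'l'->'L', 'b'->'B', 'o'->'O', 'c'->'C', 'l'->'L', 'a'->'A', 'm'->'M', 'm'->'M'
Result: LBOCLAMM


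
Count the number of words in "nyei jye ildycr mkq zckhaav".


Input string: 'nyei jye ildycr mkq zckhaav'
Operation: split by spaces
Words found: 'nyei', 'jye', 'ildycr', 'mkq', 'zckhaav'
Word count: 5


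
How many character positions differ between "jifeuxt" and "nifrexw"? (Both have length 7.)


String 1: 'jifeuxt'
String 2: 'nifrexw'
Compare each position: pos 0: 'j'!='n', pos 1: 'i'=='i', pos 2: 'f'=='f', pos 3: 'e'!='r', pos 4: 'u'!='e', pos 5: 'x'=='x', pos 6: 't'!='w'
Differing positions: 4
Hamming distance: 4


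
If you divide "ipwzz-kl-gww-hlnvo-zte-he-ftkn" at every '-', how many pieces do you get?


Input string: 'ipwzz-kl-gww-hlnvo-zte-he-ftkn'
Delimiter: '-'
Split result: 'ipwzz', 'kl', 'gww', 'hlnvo', 'zte', 'he', 'ftkn'
Number of parts: 7


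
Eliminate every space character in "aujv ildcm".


Input string: 'aujv ildcm'
Operation: remove all spaces
Words: 'aujv', 'ildcm'
Join without spaces: aujvildcm


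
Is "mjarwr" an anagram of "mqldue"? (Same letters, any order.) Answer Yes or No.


String 1: 'mqldue' -> sorted: 'delmqu'
String 2: 'mjarwr' -> sorted: 'ajmrrw'
Compare sorted forms: 'delmqu' != 'ajmrrw'
Anagram: No


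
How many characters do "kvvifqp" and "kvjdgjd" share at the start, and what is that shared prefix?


String 1: 'kvvifqp'
String 2: 'kvjdgjd'
Compare position by position:
pos 0: 'k' vs 'k' match
pos 1: 'v' vs 'v' match
pos 2: 'v' vs 'j' differ -> stop
Longest common prefix: "kv" (length 2)


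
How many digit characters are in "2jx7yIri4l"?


Input string: '2jx7yIri4l'
Operation: count digit characters (0-9)
Scan: '2'(digit), 'j', 'x', '7'(digit), 'y', 'I', 'r', 'i', '4'(digit), 'l'
Digits found: 3
Result: 3


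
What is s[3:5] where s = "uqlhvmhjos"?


Input string: 'uqlhvmhjos'
Operation: slice [3:5]
Extract characters: s[3]='h', s[4]='v'
Result: hv


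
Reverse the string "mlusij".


Input string: 'mlusij'
Operation: reverse character order
Original order: 'm' -> 'l' -> 'u' -> 's' -> 'i' -> 'j'
Reversed order: 'j' -> 'i' -> 's' -> 'u' -> 'l' -> 'm'
Result: jisulm


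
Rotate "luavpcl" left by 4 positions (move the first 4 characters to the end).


Input: 'luavpcl', shift = 4
Operation: split at index 4 and swap parts
Front part s[0:4] = 'luav'
Back part s[4:] = 'pcl'
Rotated = back + front = 'pcl' + 'luav'
Result: pclluav


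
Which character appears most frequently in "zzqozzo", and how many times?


Input: 'zzqozzo'
Operation: tally each character
Counts: 'o':2, 'q':1, 'z':4
Maximum: 'z' appears 4 times


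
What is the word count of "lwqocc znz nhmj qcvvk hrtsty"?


Input string: 'lwqocc znz nhmj qcvvk hrtsty'
Operation: split by spaces
Words found: 'lwqocc', 'znz', 'nhmj', 'qcvvk', 'hrtsty'
Word count: 5


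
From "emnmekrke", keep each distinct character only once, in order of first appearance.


Input: 'emnmekrke'
Operation: keep first occurrence of each character
Scan: s[0]='e' new -> keep; s[1]='m' new -> keep; s[2]='n' new -> keep; s[3]='m' seen -> skip; s[4]='e' seen -> skip; s[5]='k' new -> keep; s[6]='r' new -> keep; s[7]='k' seen -> skip; s[8]='e' seen -> skip
Result: emnkr


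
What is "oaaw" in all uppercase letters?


Input string: 'oaaw'
Operation: convert each letter to uppercase
Mapping: 'o'->'O', 'a'->'A', 'a'->'A', 'w'->'W'
Result: OAAW


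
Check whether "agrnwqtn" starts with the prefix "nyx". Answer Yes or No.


Input string: 'agrnwqtn'
Prefix to check: 'nyx'
First 3 characters of input: 'agr'
Match: False
Result: No


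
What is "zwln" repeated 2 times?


Input string: 'zwln'
Operation: repeat 2 times
Concatenation: 'zwln' + 'zwln'
Result: zwlnzwln


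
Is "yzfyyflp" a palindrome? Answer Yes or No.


Input string: 'yzfyyflp'
Reversed: 'plfyyfzy'
Compare pairs: s[0]='y' vs s[7]='p' (mismatch), s[1]='z' vs s[6]='l' (mismatch), s[2]='f' vs s[5]='f' (match), s[3]='y' vs s[4]='y' (match)
Palindrome: No


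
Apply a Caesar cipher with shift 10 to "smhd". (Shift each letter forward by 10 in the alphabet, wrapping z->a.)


Input: 'smhd', shift = 10
Operation: for each letter, (position + 10) mod 26
Mapping: 's'(18+10=28, 28 mod 26=2)->'c', 'm'(12+10=22)->'w', 'h'(7+10=17)->'r', 'd'(3+10=13)->'n'
Result: cwrn


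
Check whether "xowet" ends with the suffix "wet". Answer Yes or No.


Input string: 'xowet'
Suffix to check: 'wet'
Last 3 characters of input: 'wet'
Match: True
Result: Yes


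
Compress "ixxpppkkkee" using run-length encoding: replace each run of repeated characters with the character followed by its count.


Input: 'ixxpppkkkee'
Operation: identify consecutive runs
Runs: 'i' -> i1, 'xx' -> x2, 'ppp' -> p3, 'kkk' -> k3, 'ee' -> e2
Encoded: i1x2p3k3e2


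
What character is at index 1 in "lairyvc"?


Input string: 'lairyvc'
Operation: get character at index 1
Index mapping: s[0]='l', s[1]='a'
Result: 'a'


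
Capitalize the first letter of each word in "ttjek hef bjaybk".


Input string: 'ttjek hef bjaybk'
Operation: capitalize first letter of each word
Word transformations: 'ttjek'->'Ttjek', 'hef'->'Hef', 'bjaybk'->'Bjaybk'
Result: Ttjek Hef Bjaybk


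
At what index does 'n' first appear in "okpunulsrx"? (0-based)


Input string: 'okpunulsrx'
Target: 'n'
Scanning left to right: s[0]='o', s[1]='k', s[2]='p', s[3]='u', s[4]='n'
First match at index: 4


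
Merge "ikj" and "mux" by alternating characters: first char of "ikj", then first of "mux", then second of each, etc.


String 1: 'ikj'
String 2: 'mux'
Operation: alternate characters
Pairs: 'i'+'m', 'k'+'u', 'j'+'x'
Result: imkujx


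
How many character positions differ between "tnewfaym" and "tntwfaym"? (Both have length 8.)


String 1: 'tnewfaym'
String 2: 'tntwfaym'
Compare each position: pos 0: 't'=='t', pos 1: 'n'=='n', pos 2: 'e'!='t', pos 3: 'w'=='w', pos 4: 'f'=='f', pos 5: 'a'=='a', pos 6: 'y'=='y', pos 7: 'm'=='m'
Differing positions: 1
Hamming distance: 1


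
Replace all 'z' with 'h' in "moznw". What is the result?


Input string: 'moznw'
Operation: replace 'z' with 'h'
Positions of 'z': 2
After replacement: mohnw


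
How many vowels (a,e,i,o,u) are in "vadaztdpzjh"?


Input string: 'vadaztdpzjh'
Operation: count vowels (a, e, i, o, u)
Scan: s[0]='v', s[1]='a' (vowel), s[2]='d', s[3]='a' (vowel), s[4]='z', s[5]='t', s[6]='d', s[7]='p', s[8]='z', s[9]='j', s[10]='h'
Vowels found: 2
Result: 2


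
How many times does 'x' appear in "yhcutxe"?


Input string: 'yhcutxe'
Target character: 'x'
Scan each position: s[5]='x'
Matches found at indices: 5
Total: 1


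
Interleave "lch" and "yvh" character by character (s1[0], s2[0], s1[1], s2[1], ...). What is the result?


String 1: 'lch'
String 2: 'yvh'
Operation: alternate characters
Pairs: 'l'+'y', 'c'+'v', 'h'+'h'
Result: lycvhh


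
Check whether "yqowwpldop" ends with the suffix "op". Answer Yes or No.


Input string: 'yqowwpldop'
Suffix to check: 'op'
Last 2 characters of input: 'op'
Match: True
Result: Yes


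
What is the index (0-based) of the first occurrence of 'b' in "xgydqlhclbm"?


Input string: 'xgydqlhclbm'
Target: 'b'
Scanning left to right: s[0]='x', s[1]='g', s[2]='y', s[3]='d', s[4]='q', s[5]='l', s[6]='h', s[7]='c', s[8]='l', s[9]='b'
First match at index: 9


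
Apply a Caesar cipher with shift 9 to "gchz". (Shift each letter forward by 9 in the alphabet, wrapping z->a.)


Input: 'gchz', shift = 9
Operation: for each letter, (position + 9) mod 26
Mapping: 'g'(6+9=15)->'p', 'c'(2+9=11)->'l', 'h'(7+9=16)->'q', 'z'(25+9=34, 34 mod 26=8)->'i'
Result: plqi


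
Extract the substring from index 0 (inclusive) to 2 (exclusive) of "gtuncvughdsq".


Input string: 'gtuncvughdsq'
Operation: slice [0:2]
Extract characters: s[0]='g', s[1]='t'
Result: gt


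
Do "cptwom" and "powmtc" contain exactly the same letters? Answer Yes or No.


String 1: 'cptwom' -> sorted: 'cmoptw'
String 2: 'powmtc' -> sorted: 'cmoptw'
Compare sorted forms: 'cmoptw' == 'cmoptw'
Anagram: Yes


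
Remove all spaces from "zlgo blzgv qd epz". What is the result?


Input string: 'zlgo blzgv qd epz'
Operation: remove all spaces
Words: 'zlgo', 'blzgv', 'qd', 'epz'
Join without spaces: zlgoblzgvqdepz


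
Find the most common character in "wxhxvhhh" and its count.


Input: 'wxhxvhhh'
Operation: tally each character
Counts: 'h':4, 'v':1, 'w':1, 'x':2
Maximum: 'h' appears 4 times


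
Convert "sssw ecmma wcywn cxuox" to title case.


Input string: 'sssw ecmma wcywn cxuox'
Operation: capitalize first letter of each word
Word transformations: 'sssw'->'Sssw', 'ecmma'->'Ecmma', 'wcywn'->'Wcywn', 'cxuox'->'Cxuox'
Result: Sssw Ecmma Wcywn Cxuox


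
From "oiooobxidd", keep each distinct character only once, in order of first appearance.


Input: 'oiooobxidd'
Operation: keep first occurrence of each character
Scan: s[0]='o' new -> keep; s[1]='i' new -> keep; s[2]='o' seen -> skip; s[3]='o' seen -> skip; s[4]='o' seen -> skip; s[5]='b' new -> keep; s[6]='x' new -> keep; s[7]='i' seen -> skip; s[8]='d' new -> keep; s[9]='d' seen -> skip
Result: oibxd


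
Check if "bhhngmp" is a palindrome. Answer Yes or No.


Input string: 'bhhngmp'
Reversed: 'pmgnhhb'
Compare pairs: s[0]='b' vs s[6]='p' (mismatch), s[1]='h' vs s[5]='m' (mismatch), s[2]='h' vs s[4]='g' (mismatch)
Palindrome: No


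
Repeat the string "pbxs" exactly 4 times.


Input string: 'pbxs'
Operation: repeat 4 times
Concatenation: 'pbxs' + 'pbxs' + 'pbxs' + 'pbxs'
Result: pbxspbxspbxspbxs


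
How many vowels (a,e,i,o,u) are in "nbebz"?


Input string: 'nbebz'
Operation: count vowels (a, e, i, o, u)
Scan: s[0]='n', s[1]='b', s[2]='e' (vowel), s[3]='b', s[4]='z'
Vowels found: 1
Result: 1


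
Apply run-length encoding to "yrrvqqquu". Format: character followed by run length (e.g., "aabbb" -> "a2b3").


Input: 'yrrvqqquu'
Operation: identify consecutive runs
Runs: 'y' -> y1, 'rr' -> r2, 'v' -> v1, 'qqq' -> q3, 'uu' -> u2
Encoded: y1r2v1q3u2


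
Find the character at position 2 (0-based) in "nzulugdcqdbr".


Input string: 'nzulugdcqdbr'
Operation: get character at index 2
Index mapping: s[0]='n', s[1]='z', s[2]='u'
Result: 'u'


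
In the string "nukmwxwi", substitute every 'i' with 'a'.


Input string: 'nukmwxwi'
Operation: replace 'i' with 'a'
Positions of 'i': 7
After replacement: nukmwxwa


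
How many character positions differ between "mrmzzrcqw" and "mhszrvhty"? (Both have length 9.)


String 1: 'mrmzzrcqw'
String 2: 'mhszrvhty'
Compare each position: pos 0: 'm'=='m', pos 1: 'r'!='h', pos 2: 'm'!='s', pos 3: 'z'=='z', pos 4: 'z'!='r', pos 5: 'r'!='v', pos 6: 'c'!='h', pos 7: 'q'!='t', pos 8: 'w'!='y'
Differing positions: 7
Hamming distance: 7


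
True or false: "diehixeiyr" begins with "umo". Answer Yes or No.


Input string: 'diehixeiyr'
Prefix to check: 'umo'
First 3 characters of input: 'die'
Match: False
Result: No


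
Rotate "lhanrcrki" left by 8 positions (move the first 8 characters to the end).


Input: 'lhanrcrki', shift = 8
Operation: split at index 8 and swap parts
Front part s[0:8] = 'lhanrcrk'
Back part s[8:] = 'i'
Rotated = back + front = 'i' + 'lhanrcrk'
Result: ilhanrcrk


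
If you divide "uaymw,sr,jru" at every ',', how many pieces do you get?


Input string: 'uaymw,sr,jru'
Delimiter: ','
Split result: 'uaymw', 'sr', 'jru'
Number of parts: 3


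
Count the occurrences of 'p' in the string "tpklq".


Input string: 'tpklq'
Target character: 'p'
Scan each position: s[1]='p'
Matches found at indices: 1
Total: 1


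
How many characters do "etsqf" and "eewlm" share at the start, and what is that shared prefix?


String 1: 'etsqf'
String 2: 'eewlm'
Compare position by position:
pos 0: 'e' vs 'e' match
pos 1: 't' vs 'e' differ -> stop
Longest common prefix: "e" (length 1)


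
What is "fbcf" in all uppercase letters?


Input string: 'fbcf'
Operation: convert each letter to uppercase
Mapping: 'f'->'F', 'b'->'B', 'c'->'C', 'f'->'F'
Result: FBCF


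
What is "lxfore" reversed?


Input string: 'lxfore'
Operation: reverse character order
Original order: 'l' -> 'x' -> 'f' -> 'o' -> 'r' -> 'e'
Reversed order: 'e' -> 'r' -> 'o' -> 'f' -> 'x' -> 'l'
Result: erofxl


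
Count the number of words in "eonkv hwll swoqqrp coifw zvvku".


Input string: 'eonkv hwll swoqqrp coifw zvvku'
Operation: split by spaces
Words found: 'eonkv', 'hwll', 'swoqqrp', 'coifw', 'zvvku'
Word count: 5


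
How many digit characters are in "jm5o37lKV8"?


Input string: 'jm5o37lKV8'
Operation: count digit characters (0-9)
Scan: 'j', 'm', '5'(digit), 'o', '3'(digit), '7'(digit), 'l', 'K', 'V', '8'(digit)
Digits found: 4
Result: 4


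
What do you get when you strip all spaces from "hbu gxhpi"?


Input string: 'hbu gxhpi'
Operation: remove all spaces
Words: 'hbu', 'gxhpi'
Join without spaces: hbugxhpi


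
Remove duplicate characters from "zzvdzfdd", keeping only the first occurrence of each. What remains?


Input: 'zzvdzfdd'
Operation: keep first occurrence of each character
Scan: s[0]='z' new -> keep; s[1]='z' seen -> skip; s[2]='v' new -> keep; s[3]='d' new -> keep; s[4]='z' seen -> skip; s[5]='f' new -> keep; s[6]='d' seen -> skip; s[7]='d' seen -> skip
Result: zvdf


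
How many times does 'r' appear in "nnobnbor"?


Input string: 'nnobnbor'
Target character: 'r'
Scan each position: s[7]='r'
Matches found at indices: 7
Total: 1


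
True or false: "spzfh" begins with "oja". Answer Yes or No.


Input string: 'spzfh'
Prefix to check: 'oja'
First 3 characters of input: 'spz'
Match: False
Result: No


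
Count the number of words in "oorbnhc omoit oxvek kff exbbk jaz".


Input string: 'oorbnhc omoit oxvek kff exbbk jaz'
Operation: split by spaces
Words found: 'oorbnhc', 'omoit', 'oxvek', 'kff', 'exbbk', 'jaz'
Word count: 6


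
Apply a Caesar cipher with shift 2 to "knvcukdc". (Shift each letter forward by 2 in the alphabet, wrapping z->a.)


Input: 'knvcukdc', shift = 2
Operation: for each letter, (position + 2) mod 26
Mapping: 'k'(10+2=12)->'m', 'n'(13+2=15)->'p', 'v'(21+2=23)->'x', 'c'(2+2=4)->'e', 'u'(20+2=22)->'w', 'k'(10+2=12)->'m', 'd'(3+2=5)->'f', 'c'(2+2=4)->'e'
Result: mpxewmfe


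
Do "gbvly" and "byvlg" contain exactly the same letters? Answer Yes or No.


String 1: 'gbvly' -> sorted: 'bglvy'
String 2: 'byvlg' -> sorted: 'bglvy'
Compare sorted forms: 'bglvy' == 'bglvy'
Anagram: Yes


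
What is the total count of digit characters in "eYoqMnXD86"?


Input string: 'eYoqMnXD86'
Operation: count digit characters (0-9)
Scan: 'e', 'Y', 'o', 'q', 'M', 'n', 'X', 'D', '8'(digit), '6'(digit)
Digits found: 2
Result: 2


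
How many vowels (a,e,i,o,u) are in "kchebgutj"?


Input string: 'kchebgutj'
Operation: count vowels (a, e, i, o, u)
Scan: s[0]='k', s[1]='c', s[2]='h', s[3]='e' (vowel), s[4]='b', s[5]='g', s[6]='u' (vowel), s[7]='t', s[8]='j'
Vowels found: 2
Result: 2


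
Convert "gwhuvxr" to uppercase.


Input string: 'gwhuvxr'
Operation: convert each letter to uppercase
Mapping: 'g'->'G', 'w'->'W', 'h'->'H', 'u'->'U', 'v'->'V', 'x'->'X', 'r'->'R'
Result: GWHUVXR


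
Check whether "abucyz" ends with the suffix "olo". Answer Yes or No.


Input string: 'abucyz'
Suffix to check: 'olo'
Last 3 characters of input: 'cyz'
Match: False
Result: No


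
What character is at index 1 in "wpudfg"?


Input string: 'wpudfg'
Operation: get character at index 1
Index mapping: s[0]='w', s[1]='p'
Result: 'p'


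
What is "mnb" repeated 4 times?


Input string: 'mnb'
Operation: repeat 4 times
Concatenation: 'mnb' + 'mnb' + 'mnb' + 'mnb'
Result: mnbmnbmnbmnb


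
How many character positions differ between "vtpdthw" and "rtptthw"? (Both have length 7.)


String 1: 'vtpdthw'
String 2: 'rtptthw'
Compare each position: pos 0: 'v'!='r', pos 1: 't'=='t', pos 2: 'p'=='p', pos 3: 'd'!='t', pos 4: 't'=='t', pos 5: 'h'=='h', pos 6: 'w'=='w'
Differing positions: 2
Hamming distance: 2


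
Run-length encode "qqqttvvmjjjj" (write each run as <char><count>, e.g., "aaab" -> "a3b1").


Input: 'qqqttvvmjjjj'
Operation: identify consecutive runs
Runs: 'qqq' -> q3, 'tt' -> t2, 'vv' -> v2, 'm' -> m1, 'jjjj' -> j4
Encoded: q3t2v2m1j4


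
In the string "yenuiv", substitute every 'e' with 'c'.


Input string: 'yenuiv'
Operation: replace 'e' with 'c'
Positions of 'e': 1
After replacement: ycnuiv


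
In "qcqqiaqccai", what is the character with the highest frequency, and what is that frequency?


Input: 'qcqqiaqccai'
Operation: tally each character
Counts: 'a':2, 'c':3, 'i':2, 'q':4
Maximum: 'q' appears 4 times


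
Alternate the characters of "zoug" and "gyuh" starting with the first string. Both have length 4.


String 1: 'zoug'
String 2: 'gyuh'
Operation: alternate characters
Pairs: 'z'+'g', 'o'+'y', 'u'+'u', 'g'+'h'
Result: zgoyuugh


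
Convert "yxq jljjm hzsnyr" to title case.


Input string: 'yxq jljjm hzsnyr'
Operation: capitalize first letter of each word
Word transformations: 'yxq'->'Yxq', 'jljjm'->'Jljjm', 'hzsnyr'->'Hzsnyr'
Result: Yxq Jljjm Hzsnyr


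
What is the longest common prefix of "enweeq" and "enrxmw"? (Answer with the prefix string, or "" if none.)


String 1: 'enweeq'
String 2: 'enrxmw'
Compare position by position:
pos 0: 'e' vs 'e' match
pos 1: 'n' vs 'n' match
pos 2: 'w' vs 'r' differ -> stop
Longest common prefix: "en" (length 2)


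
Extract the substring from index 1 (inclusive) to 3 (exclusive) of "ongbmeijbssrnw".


Input string: 'ongbmeijbssrnw'
Operation: slice [1:3]
Extract characters: s[1]='n', s[2]='g'
Result: ng


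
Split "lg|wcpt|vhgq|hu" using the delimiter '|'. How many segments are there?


Input string: 'lg|wcpt|vhgq|hu'
Delimiter: '|'
Split result: 'lg', 'wcpt', 'vhgq', 'hu'
Number of parts: 4


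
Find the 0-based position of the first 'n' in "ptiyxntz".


Input string: 'ptiyxntz'
Target: 'n'
Scanning left to right: s[0]='p', s[1]='t', s[2]='i', s[3]='y', s[4]='x', s[5]='n'
First match at index: 5


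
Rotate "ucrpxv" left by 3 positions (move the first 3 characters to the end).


Input: 'ucrpxv', shift = 3
Operation: split at index 3 and swap parts
Front part s[0:3] = 'ucr'
Back part s[3:] = 'pxv'
Rotated = back + front = 'pxv' + 'ucr'
Result: pxvucr


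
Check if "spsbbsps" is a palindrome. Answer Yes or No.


Input string: 'spsbbsps'
Reversed: 'spsbbsps'
Compare pairs: s[0]='s' vs s[7]='s' (match), s[1]='p' vs s[6]='p' (match), s[2]='s' vs s[5]='s' (match), s[3]='b' vs s[4]='b' (match)
Palindrome: Yes


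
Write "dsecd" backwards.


Input string: 'dsecd'
Operation: reverse character order
Original order: 'd' -> 's' -> 'e' -> 'c' -> 'd'
Reversed order: 'd' -> 'c' -> 'e' -> 's' -> 'd'
Result: dcesd


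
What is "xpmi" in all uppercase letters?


Input string: 'xpmi'
Operation: convert each letter to uppercase
Mapping: 'x'->'X', 'p'->'P', 'm'->'M', 'i'->'I'
Result: XPMI


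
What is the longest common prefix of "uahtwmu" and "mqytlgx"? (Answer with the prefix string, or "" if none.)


String 1: 'uahtwmu'
String 2: 'mqytlgx'
Compare position by position:
pos 0: 'u' vs 'm' differ -> stop
Longest common prefix: "" (length 0)


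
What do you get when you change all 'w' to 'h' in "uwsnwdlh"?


Input string: 'uwsnwdlh'
Operation: replace 'w' with 'h'
Positions of 'w': 1, 4
After replacement: uhsnhdlh


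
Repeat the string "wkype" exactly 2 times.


Input string: 'wkype'
Operation: repeat 2 times
Concatenation: 'wkype' + 'wkype'
Result: wkypewkype


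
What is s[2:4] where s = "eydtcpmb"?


Input string: 'eydtcpmb'
Operation: slice [2:4]
Extract characters: s[2]='d', s[3]='t'
Result: dt


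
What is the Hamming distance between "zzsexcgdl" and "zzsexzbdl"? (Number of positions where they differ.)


String 1: 'zzsexcgdl'
String 2: 'zzsexzbdl'
Compare each position: pos 0: 'z'=='z', pos 1: 'z'=='z', pos 2: 's'=='s', pos 3: 'e'=='e', pos 4: 'x'=='x', pos 5: 'c'!='z', pos 6: 'g'!='b', pos 7: 'd'=='d', pos 8: 'l'=='l'
Differing positions: 2
Hamming distance: 2


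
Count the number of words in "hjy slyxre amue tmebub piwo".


Input string: 'hjy slyxre amue tmebub piwo'
Operation: split by spaces
Words found: 'hjy', 'slyxre', 'amue', 'tmebub', 'piwo'
Word count: 5


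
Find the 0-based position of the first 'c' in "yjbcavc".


Input string: 'yjbcavc'
Target: 'c'
Scanning left to right: s[0]='y', s[1]='j', s[2]='b', s[3]='c'
First match at index: 3


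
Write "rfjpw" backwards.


Input string: 'rfjpw'
Operation: reverse character order
Original order: 'r' -> 'f' -> 'j' -> 'p' -> 'w'
Reversed order: 'w' -> 'p' -> 'j' -> 'f' -> 'r'
Result: wpjfr


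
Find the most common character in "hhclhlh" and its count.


Input: 'hhclhlh'
Operation: tally each character
Counts: 'c':1, 'h':4, 'l':2
Maximum: 'h' appears 4 times


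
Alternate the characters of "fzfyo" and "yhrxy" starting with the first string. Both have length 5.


String 1: 'fzfyo'
String 2: 'yhrxy'
Operation: alternate characters
Pairs: 'f'+'y', 'z'+'h', 'f'+'r', 'y'+'x', 'o'+'y'
Result: fyzhfryxoy


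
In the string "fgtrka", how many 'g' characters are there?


Input string: 'fgtrka'
Target character: 'g'
Scan each position: s[1]='g'
Matches found at indices: 1
Total: 1


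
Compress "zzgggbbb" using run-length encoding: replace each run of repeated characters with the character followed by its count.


Input: 'zzgggbbb'
Operation: identify consecutive runs
Runs: 'zz' -> z2, 'ggg' -> g3, 'bbb' -> b3
Encoded: z2g3b3


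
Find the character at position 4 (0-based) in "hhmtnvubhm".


Input string: 'hhmtnvubhm'
Operation: get character at index 4
Index mapping: s[0]='h', s[1]='h', s[2]='m', s[3]='t', s[4]='n'
Result: 'n'


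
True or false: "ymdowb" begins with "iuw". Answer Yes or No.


Input string: 'ymdowb'
Prefix to check: 'iuw'
First 3 characters of input: 'ymd'
Match: False
Result: No


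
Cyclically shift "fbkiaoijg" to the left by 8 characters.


Input: 'fbkiaoijg', shift = 8
Operation: split at index 8 and swap parts
Front part s[0:8] = 'fbkiaoij'
Back part s[8:] = 'g'
Rotated = back + front = 'g' + 'fbkiaoij'
Result: gfbkiaoij
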